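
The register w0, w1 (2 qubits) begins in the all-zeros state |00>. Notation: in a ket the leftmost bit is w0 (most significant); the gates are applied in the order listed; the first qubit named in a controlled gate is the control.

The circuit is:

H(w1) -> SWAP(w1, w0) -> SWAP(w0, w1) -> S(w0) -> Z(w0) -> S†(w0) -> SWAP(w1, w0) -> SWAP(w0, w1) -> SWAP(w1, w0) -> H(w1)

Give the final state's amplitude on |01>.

|01> carries amplitude 1/2 in the final state.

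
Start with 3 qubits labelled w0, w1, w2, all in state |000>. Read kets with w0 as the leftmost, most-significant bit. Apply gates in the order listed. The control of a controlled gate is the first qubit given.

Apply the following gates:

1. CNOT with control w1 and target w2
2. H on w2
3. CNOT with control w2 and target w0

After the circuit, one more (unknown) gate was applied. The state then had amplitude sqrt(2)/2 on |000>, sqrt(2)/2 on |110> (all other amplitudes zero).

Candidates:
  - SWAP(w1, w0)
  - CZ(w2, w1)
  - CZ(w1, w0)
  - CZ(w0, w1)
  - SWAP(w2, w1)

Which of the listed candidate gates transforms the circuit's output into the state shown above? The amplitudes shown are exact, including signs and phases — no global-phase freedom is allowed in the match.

The unique candidate consistent with the amplitudes is SWAP(w2, w1).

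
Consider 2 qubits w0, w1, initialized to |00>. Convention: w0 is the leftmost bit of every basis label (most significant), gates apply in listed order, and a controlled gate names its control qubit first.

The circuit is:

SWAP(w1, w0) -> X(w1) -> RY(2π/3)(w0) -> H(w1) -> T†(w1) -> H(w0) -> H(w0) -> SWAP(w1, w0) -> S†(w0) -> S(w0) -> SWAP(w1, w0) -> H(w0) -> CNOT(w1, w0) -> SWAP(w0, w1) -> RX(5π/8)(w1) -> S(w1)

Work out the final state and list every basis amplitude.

After the circuit, the state carries amplitude cos(5*pi/16)/4 + sqrt(3)*cos(5*pi/16)/4 - I*sin(5*pi/16)/4 + sqrt(3)*I*sin(5*pi/16)/4 on |00>, sin(5*pi/16)/4 + sqrt(3)*sin(5*pi/16)/4 - sqrt(3)*I*cos(5*pi/16)/4 + I*cos(5*pi/16)/4 on |01>, (-sqrt(3)*cos(5*pi/16) + cos(5*pi/16) - sqrt(3)*I*sin(5*pi/16) - I*sin(5*pi/16))*exp(3*I*pi/4)/4 on |10>, (-sqrt(3)*sin(5*pi/16) + sin(5*pi/16) + I*cos(5*pi/16) + sqrt(3)*I*cos(5*pi/16))*exp(3*I*pi/4)/4 on |11>. Key observation: gates 7-12 undo each other exactly, leaving only the rest of the circuit to track.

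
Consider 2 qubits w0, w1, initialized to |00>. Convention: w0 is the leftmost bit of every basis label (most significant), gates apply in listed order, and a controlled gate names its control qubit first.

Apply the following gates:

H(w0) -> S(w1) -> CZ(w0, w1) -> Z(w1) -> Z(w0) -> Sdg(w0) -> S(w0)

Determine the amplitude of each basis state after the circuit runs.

The resulting statevector has amplitude sqrt(2)/2 on |00>, 0 on |01>, -sqrt(2)/2 on |10>, 0 on |11>.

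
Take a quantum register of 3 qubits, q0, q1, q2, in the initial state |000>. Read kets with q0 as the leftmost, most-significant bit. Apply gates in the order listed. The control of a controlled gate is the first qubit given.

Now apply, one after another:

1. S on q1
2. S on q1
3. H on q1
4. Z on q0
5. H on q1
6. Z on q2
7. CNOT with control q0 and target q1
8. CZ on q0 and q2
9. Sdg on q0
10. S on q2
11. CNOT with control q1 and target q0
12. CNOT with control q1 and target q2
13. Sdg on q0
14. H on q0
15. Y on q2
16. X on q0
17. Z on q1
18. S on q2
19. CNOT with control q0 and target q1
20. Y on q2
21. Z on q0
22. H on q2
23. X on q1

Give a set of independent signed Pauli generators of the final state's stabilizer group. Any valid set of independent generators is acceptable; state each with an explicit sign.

One valid set of independent stabilizer generators is -XXI, +IIX, -ZZI (any independent generating set of the same group is equally correct).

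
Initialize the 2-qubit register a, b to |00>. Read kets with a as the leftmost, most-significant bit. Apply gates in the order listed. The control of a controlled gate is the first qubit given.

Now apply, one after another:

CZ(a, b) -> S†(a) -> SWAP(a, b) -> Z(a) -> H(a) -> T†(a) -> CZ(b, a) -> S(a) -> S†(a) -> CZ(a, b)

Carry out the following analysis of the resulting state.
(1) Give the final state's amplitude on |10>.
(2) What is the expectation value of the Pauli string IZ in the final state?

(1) |10> carries amplitude -sqrt(2)*exp(3*I*pi/4)/2 in the final state. Key observation: steps 8-9 multiply out to the identity, so the circuit reduces to the remaining gates.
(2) The expectation value of IZ is 1.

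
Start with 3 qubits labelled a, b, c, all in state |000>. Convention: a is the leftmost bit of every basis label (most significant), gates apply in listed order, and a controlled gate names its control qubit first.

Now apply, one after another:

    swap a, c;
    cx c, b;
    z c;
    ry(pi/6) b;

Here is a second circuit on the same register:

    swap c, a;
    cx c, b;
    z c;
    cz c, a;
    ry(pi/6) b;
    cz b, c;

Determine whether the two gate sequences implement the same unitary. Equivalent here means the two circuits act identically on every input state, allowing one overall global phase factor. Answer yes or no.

No: there is an input state on which the two circuits produce genuinely different outputs (not merely differing by a phase).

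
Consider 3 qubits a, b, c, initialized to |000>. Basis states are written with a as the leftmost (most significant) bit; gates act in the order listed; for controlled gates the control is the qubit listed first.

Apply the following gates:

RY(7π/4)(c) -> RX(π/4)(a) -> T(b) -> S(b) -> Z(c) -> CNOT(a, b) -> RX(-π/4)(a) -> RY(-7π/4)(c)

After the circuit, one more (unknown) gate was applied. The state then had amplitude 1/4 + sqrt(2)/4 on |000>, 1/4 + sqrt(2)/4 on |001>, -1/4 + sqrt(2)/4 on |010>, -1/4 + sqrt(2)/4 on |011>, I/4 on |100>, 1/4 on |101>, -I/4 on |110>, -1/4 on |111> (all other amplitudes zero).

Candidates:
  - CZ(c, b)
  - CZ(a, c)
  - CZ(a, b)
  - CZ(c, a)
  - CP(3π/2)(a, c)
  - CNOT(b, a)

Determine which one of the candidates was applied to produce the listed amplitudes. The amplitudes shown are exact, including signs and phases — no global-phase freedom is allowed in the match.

It was CP(3π/2)(a, c) that produced the state shown.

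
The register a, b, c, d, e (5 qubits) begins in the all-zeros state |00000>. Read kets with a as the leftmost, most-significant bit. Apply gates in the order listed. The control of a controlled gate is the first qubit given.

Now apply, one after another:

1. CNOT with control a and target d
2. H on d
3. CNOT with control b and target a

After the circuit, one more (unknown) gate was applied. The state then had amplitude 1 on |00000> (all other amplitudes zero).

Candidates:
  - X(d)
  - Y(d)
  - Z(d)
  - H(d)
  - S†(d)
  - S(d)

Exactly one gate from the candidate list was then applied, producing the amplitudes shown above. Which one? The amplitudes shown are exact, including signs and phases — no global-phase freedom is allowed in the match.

It was H(d) that produced the state shown.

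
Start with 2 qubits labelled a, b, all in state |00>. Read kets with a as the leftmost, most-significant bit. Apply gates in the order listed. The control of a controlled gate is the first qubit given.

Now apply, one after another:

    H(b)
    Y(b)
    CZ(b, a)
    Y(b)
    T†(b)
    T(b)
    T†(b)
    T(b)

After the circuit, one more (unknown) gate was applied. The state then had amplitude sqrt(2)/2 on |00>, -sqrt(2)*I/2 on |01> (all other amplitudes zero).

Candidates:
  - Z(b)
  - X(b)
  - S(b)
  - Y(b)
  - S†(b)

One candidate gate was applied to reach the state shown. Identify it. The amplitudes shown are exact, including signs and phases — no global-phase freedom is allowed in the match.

The applied gate was S†(b). Key observation: the block from step 5 through step 8 cancels to the identity and can be dropped.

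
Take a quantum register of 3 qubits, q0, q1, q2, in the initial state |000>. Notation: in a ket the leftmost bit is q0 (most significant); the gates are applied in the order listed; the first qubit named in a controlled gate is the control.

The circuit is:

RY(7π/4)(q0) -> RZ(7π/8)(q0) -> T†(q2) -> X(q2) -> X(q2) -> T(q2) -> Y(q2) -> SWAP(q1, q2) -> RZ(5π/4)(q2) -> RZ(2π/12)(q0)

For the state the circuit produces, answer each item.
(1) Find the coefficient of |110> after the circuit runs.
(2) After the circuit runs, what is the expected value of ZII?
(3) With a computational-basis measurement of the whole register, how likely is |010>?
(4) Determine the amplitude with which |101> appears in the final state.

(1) The final state's coefficient on |110> equals sqrt(2 - sqrt(2))*exp(19*I*pi/48)/2. Key observation: the block from step 3 through step 6 cancels to the identity and can be dropped.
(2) The observable ZII averages to sqrt(2)/2.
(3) A full measurement returns |010> with probability sqrt(2)/4 + 1/2.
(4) |101> carries amplitude 0 in the final state.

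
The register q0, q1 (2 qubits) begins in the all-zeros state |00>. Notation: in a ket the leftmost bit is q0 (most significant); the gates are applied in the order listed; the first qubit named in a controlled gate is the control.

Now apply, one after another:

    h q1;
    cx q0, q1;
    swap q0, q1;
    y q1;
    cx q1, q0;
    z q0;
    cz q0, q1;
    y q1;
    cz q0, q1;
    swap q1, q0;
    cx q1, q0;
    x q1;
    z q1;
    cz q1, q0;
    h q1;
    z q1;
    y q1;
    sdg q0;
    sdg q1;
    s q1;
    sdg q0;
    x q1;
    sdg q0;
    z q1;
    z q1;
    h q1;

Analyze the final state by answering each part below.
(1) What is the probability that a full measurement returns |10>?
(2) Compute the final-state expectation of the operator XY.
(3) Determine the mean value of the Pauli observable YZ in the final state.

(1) Outcome |10> occurs with probability 1/2.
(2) The expectation value of XY is 1.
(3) In the final state, YZ has expectation 0.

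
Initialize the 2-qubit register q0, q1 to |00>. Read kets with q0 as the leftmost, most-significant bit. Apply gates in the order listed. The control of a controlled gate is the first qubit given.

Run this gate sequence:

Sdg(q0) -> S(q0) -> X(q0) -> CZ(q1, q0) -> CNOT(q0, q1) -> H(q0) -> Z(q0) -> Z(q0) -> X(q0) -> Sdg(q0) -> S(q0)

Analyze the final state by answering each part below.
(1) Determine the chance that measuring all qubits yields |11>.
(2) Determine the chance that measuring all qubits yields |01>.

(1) Outcome |11> occurs with probability 1/2.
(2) Outcome |01> occurs with probability 1/2.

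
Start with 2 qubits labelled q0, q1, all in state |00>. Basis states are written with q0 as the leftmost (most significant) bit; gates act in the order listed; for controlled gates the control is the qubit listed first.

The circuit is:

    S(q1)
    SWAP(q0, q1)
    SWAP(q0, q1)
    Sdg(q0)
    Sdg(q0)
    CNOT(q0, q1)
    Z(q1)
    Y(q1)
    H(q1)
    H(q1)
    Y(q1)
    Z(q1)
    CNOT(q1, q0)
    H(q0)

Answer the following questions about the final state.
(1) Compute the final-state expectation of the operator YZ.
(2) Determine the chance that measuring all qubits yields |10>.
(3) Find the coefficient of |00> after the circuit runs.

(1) In the final state, YZ has expectation 0. Key observation: steps 7-12 multiply out to the identity, so the circuit reduces to the remaining gates.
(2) The probability of measuring |10> is 1/2.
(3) |00> carries amplitude sqrt(2)/2 in the final state.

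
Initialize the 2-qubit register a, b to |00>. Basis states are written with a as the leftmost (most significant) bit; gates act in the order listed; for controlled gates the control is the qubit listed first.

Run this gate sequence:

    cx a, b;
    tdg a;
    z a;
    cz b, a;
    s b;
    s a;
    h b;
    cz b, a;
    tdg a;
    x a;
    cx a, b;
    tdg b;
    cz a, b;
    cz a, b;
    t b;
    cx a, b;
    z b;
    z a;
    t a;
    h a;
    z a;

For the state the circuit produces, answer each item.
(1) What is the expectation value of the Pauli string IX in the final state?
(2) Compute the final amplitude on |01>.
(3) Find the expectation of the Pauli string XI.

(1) The observable IX averages to -1.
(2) The amplitude on |01> is exp(I*pi/4)/2.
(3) In the final state, XI has expectation 1.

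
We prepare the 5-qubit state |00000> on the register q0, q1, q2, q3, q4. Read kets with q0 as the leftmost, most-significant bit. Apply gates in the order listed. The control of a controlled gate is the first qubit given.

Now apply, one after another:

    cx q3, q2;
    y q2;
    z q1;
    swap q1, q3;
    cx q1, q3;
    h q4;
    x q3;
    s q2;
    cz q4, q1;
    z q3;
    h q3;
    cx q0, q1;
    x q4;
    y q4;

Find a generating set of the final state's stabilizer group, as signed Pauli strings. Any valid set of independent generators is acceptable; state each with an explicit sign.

One valid set of independent stabilizer generators is -IIIXI, -IIIIX, +ZIIII, +IZIII, -IIZII (any independent generating set of the same group is equally correct).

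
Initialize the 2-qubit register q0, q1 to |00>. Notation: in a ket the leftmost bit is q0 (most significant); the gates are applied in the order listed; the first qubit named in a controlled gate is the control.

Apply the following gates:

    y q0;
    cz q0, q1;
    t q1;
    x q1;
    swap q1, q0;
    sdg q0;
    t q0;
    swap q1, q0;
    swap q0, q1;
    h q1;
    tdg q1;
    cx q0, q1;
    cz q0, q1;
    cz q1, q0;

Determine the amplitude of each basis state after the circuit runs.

After the circuit, the state carries amplitude 0 on |00>, 0 on |01>, -sqrt(2)/2 on |10>, sqrt(2)*exp(I*pi/4)/2 on |11>.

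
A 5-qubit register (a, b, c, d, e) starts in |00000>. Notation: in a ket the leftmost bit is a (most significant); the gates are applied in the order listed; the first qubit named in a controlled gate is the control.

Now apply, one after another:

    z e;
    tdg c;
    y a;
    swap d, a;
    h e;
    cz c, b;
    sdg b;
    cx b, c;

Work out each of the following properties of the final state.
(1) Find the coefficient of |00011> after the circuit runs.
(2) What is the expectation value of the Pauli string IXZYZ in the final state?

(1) The final state's coefficient on |00011> equals sqrt(2)*I/2.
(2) The expectation value of IXZYZ is 0.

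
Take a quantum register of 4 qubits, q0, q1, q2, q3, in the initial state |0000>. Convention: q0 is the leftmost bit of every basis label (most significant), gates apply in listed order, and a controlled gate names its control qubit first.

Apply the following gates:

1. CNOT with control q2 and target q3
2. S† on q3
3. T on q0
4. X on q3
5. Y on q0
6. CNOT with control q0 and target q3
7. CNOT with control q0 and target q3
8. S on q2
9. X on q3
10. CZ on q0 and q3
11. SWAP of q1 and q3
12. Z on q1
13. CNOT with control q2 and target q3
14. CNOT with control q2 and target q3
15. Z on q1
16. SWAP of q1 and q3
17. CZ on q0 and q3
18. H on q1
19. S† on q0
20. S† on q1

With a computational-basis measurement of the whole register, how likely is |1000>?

A full measurement returns |1000> with probability 1/2. Key observation: the block from step 10 through step 17 cancels to the identity and can be dropped.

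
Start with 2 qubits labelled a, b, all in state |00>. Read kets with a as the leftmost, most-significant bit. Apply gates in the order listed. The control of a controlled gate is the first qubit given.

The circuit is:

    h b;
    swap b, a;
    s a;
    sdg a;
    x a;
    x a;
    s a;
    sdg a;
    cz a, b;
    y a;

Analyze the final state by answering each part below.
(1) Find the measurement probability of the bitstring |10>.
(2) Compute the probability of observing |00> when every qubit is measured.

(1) Outcome |10> occurs with probability 1/2. Key observation: the block from step 3 through step 8 cancels to the identity and can be dropped.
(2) A full measurement returns |00> with probability 1/2.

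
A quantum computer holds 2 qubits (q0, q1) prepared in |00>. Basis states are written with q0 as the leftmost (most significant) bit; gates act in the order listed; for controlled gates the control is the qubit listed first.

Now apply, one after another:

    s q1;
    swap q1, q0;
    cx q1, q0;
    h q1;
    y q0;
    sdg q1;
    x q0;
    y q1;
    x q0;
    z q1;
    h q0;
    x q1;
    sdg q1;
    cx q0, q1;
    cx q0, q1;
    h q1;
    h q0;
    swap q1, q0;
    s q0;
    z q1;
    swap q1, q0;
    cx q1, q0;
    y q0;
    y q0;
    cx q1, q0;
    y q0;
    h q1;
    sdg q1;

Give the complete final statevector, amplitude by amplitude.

The final amplitudes are -sqrt(2)/2 on |00>, -sqrt(2)*I/2 on |01>, 0 on |10>, 0 on |11>. Key observation: the block from step 22 through step 25 cancels to the identity and can be dropped.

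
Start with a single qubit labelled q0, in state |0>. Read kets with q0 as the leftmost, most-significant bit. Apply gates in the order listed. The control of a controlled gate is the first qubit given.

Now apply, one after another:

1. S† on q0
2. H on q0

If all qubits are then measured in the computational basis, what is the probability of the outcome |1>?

A full measurement returns |1> with probability 1/2.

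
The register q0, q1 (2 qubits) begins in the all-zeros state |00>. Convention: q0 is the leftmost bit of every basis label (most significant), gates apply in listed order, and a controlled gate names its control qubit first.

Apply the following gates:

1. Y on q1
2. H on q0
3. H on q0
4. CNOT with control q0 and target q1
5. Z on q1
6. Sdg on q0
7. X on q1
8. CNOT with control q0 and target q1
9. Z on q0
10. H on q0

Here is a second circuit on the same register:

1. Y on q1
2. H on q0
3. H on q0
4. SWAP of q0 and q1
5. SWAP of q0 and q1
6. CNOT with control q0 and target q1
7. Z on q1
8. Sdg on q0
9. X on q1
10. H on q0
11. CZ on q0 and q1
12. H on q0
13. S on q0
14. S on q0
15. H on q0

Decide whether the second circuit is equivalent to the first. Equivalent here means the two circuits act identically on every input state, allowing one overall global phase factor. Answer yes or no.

No — the two circuits implement different unitaries, even allowing a global phase.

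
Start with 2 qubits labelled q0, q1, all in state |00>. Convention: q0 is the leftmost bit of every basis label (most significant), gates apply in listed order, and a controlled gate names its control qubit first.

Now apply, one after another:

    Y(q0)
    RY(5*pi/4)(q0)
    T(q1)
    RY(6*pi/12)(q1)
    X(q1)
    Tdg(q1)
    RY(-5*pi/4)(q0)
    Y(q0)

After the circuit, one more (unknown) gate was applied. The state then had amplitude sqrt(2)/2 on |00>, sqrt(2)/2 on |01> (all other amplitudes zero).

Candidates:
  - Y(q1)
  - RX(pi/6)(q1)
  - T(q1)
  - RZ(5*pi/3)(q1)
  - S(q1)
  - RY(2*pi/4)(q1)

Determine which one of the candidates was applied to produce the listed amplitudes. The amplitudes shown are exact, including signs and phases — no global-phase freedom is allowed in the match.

The unique candidate consistent with the amplitudes is T(q1).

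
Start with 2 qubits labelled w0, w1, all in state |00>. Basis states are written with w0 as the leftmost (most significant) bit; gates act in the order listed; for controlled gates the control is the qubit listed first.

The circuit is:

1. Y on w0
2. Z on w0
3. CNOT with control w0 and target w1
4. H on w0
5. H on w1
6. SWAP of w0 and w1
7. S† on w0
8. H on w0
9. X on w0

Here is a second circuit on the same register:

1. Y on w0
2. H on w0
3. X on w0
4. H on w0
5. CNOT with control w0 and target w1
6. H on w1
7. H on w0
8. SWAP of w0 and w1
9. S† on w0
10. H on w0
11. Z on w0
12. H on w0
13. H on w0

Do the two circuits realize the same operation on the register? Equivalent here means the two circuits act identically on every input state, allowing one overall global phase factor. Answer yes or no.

No, they are not equivalent — no single phase factor reconciles the two unitaries.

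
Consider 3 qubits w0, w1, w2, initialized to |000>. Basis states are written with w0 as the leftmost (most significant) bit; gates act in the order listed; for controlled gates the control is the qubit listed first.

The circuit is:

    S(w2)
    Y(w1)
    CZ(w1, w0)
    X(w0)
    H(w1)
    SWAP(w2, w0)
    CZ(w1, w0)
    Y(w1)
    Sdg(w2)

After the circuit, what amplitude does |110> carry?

|110> carries amplitude 0 in the final state.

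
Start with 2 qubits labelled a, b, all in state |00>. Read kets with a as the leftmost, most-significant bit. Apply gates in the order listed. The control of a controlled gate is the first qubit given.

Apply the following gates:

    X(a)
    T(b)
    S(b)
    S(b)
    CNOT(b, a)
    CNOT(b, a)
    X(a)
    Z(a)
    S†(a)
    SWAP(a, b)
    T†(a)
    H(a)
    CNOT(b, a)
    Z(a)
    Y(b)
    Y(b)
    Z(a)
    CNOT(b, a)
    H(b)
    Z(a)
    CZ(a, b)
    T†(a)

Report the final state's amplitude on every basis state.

After the circuit, the state carries amplitude 1/2 on |00>, 1/2 on |01>, exp(3*I*pi/4)/2 on |10>, -exp(3*I*pi/4)/2 on |11>. Key observation: steps 13-18 multiply out to the identity, so the circuit reduces to the remaining gates.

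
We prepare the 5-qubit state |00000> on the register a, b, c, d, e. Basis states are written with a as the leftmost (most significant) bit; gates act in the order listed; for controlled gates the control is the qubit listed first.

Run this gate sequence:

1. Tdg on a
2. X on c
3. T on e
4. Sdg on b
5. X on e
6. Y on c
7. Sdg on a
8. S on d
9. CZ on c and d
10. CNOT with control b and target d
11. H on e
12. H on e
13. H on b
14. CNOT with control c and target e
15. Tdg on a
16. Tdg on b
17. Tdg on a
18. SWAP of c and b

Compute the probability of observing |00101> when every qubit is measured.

A full measurement returns |00101> with probability 1/2. Key observation: steps 11-12 multiply out to the identity, so the circuit reduces to the remaining gates.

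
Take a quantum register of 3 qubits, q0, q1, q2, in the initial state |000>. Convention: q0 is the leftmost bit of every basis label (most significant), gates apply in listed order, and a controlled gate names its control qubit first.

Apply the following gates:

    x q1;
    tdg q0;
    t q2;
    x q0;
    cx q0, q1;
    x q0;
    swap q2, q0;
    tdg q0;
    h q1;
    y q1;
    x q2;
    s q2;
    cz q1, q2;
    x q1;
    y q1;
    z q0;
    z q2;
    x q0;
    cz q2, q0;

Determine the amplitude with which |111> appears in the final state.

The final state's coefficient on |111> equals sqrt(2)*I/2.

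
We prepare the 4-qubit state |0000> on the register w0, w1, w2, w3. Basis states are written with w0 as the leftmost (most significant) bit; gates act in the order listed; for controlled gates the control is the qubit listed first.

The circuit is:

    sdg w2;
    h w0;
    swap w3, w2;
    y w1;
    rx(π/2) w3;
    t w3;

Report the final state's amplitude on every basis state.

After the circuit, the state carries amplitude I/2 on |0100>, exp(I*pi/4)/2 on |0101>, I/2 on |1100>, exp(I*pi/4)/2 on |1101>, and 0 on every other basis state.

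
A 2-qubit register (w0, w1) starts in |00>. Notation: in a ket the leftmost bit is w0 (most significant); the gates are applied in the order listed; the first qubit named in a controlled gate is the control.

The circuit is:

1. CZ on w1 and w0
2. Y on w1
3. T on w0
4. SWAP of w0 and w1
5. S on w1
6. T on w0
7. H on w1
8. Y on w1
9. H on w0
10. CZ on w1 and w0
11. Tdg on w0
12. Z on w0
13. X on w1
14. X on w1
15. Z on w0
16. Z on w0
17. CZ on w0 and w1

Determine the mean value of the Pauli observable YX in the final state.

In the final state, YX has expectation sqrt(2)/2. Key observation: gates 12-15 undo each other exactly, leaving only the rest of the circuit to track.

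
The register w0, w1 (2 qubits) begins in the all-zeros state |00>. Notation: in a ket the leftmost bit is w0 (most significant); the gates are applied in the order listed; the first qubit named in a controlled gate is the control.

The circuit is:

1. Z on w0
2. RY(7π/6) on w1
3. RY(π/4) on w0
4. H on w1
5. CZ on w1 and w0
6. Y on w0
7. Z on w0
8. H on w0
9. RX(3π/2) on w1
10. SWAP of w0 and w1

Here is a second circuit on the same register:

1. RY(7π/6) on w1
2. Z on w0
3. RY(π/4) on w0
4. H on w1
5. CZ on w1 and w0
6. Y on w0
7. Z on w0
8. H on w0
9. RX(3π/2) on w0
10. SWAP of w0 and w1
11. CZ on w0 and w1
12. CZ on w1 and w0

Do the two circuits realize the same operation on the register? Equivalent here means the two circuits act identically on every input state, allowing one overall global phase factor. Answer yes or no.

No: there is an input state on which the two circuits produce genuinely different outputs (not merely differing by a phase).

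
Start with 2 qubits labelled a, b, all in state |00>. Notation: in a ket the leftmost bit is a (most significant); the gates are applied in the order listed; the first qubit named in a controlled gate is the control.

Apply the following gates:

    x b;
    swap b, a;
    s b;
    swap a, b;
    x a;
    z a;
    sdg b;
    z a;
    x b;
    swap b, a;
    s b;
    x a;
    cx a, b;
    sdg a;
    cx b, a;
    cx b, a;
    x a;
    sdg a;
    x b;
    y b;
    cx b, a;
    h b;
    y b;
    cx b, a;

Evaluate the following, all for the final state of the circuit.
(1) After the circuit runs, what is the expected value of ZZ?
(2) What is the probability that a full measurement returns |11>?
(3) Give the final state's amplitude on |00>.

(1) The expectation value of ZZ is 1. Key observation: the block from step 15 through step 16 cancels to the identity and can be dropped.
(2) The probability of measuring |11> is 1/2.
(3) |00> carries amplitude sqrt(2)*I/2 in the final state.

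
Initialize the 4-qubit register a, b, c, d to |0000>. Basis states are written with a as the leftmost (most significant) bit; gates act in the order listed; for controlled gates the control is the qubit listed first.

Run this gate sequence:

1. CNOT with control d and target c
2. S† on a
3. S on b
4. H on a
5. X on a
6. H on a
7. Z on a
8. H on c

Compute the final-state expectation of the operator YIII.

In the final state, YIII has expectation 0. Key observation: gates 4-7 undo each other exactly, leaving only the rest of the circuit to track.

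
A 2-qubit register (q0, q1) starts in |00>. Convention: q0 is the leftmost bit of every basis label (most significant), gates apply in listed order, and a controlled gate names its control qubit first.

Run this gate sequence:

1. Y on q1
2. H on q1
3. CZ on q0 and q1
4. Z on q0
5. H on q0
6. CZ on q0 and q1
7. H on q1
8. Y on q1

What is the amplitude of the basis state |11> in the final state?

The amplitude on |11> is -sqrt(2)/2.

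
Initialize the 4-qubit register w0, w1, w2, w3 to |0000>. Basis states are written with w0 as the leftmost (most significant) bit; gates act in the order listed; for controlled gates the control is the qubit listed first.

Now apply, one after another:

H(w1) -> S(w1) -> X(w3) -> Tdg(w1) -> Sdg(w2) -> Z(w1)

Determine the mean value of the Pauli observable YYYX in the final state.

The observable YYYX averages to 0.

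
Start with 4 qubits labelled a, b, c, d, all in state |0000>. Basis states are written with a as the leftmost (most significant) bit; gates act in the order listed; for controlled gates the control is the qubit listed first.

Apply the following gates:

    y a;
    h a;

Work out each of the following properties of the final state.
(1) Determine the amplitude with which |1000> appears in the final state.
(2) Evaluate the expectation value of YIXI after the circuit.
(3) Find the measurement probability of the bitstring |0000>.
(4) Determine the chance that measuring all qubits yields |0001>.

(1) |1000> carries amplitude -sqrt(2)*I/2 in the final state.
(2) The observable YIXI averages to 0.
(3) The probability of measuring |0000> is 1/2.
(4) A full measurement returns |0001> with probability 0.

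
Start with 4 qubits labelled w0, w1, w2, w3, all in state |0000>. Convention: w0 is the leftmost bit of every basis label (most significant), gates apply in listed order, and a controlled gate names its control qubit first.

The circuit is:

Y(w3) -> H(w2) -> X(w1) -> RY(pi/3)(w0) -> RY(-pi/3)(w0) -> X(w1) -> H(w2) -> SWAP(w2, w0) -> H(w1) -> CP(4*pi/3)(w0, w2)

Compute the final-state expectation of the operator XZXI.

In the final state, XZXI has expectation 0. Key observation: the block from step 2 through step 7 cancels to the identity and can be dropped.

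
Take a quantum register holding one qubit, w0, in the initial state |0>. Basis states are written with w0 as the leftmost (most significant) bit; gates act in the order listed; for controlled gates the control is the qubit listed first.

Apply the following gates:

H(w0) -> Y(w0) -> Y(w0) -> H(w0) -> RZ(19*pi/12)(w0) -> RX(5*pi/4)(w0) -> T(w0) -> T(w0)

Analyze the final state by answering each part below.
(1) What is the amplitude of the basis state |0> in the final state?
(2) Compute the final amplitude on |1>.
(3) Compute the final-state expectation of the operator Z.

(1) The final state's coefficient on |0> equals sqrt(2 - sqrt(2))*exp(5*I*pi/24)/2.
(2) The final state's coefficient on |1> equals -sqrt(sqrt(2) + 2)*exp(5*I*pi/24)/2.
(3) The expectation value of Z is -sqrt(2)/2.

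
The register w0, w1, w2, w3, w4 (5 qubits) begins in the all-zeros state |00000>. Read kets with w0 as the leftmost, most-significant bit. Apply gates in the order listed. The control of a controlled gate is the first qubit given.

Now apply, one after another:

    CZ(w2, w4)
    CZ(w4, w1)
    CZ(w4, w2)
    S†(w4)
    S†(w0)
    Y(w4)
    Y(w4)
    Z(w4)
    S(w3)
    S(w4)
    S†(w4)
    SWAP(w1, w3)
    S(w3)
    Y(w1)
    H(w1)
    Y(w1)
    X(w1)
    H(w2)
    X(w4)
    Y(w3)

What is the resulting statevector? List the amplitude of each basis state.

After the circuit, the state carries amplitude -I/2 on |00011>, -I/2 on |00111>, -I/2 on |01011>, -I/2 on |01111>, and 0 on every other basis state. Key observation: the block from step 10 through step 11 cancels to the identity and can be dropped.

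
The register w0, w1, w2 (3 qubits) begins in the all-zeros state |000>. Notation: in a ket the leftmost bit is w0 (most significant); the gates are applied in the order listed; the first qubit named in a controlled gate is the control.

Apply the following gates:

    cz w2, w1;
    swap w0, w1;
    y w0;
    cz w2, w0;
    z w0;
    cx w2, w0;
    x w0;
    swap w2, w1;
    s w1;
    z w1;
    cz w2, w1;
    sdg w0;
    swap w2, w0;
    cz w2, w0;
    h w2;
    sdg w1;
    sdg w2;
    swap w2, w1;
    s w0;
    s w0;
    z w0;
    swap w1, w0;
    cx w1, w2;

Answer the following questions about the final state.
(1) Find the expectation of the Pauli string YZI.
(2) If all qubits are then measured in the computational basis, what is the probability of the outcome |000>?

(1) The observable YZI averages to -1.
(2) A full measurement returns |000> with probability 1/2.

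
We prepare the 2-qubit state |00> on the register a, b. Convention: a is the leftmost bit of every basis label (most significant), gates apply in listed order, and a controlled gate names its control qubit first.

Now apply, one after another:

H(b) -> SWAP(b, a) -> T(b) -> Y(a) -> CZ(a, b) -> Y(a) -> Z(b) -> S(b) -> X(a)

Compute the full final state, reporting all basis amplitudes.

The final amplitudes are sqrt(2)/2 on |00>, 0 on |01>, sqrt(2)/2 on |10>, 0 on |11>.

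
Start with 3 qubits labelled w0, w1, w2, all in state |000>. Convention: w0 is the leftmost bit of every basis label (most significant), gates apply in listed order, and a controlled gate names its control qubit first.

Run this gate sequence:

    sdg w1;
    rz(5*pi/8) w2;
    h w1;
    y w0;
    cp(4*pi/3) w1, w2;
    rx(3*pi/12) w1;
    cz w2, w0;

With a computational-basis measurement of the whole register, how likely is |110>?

A full measurement returns |110> with probability 1/2.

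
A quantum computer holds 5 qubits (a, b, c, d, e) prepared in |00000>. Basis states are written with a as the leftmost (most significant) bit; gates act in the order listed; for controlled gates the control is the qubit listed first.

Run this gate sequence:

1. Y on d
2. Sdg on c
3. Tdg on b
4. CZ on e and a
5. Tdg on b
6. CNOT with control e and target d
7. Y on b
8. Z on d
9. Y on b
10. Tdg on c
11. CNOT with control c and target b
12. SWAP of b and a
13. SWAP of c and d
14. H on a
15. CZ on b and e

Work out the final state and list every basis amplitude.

The resulting statevector has amplitude -sqrt(2)*I/2 on |00100>, -sqrt(2)*I/2 on |10100>, and 0 on every other basis state.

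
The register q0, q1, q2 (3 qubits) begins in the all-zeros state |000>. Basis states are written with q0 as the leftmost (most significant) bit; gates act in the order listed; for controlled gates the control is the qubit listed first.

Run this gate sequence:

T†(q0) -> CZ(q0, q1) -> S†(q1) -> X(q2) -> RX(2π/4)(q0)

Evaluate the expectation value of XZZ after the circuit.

The expectation value of XZZ is 0.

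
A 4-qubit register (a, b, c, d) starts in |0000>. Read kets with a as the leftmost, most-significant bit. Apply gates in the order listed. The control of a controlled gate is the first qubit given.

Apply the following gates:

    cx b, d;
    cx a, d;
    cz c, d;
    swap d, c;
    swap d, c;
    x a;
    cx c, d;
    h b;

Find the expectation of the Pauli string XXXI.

The expectation value of XXXI is 0. Key observation: steps 4-5 multiply out to the identity, so the circuit reduces to the remaining gates.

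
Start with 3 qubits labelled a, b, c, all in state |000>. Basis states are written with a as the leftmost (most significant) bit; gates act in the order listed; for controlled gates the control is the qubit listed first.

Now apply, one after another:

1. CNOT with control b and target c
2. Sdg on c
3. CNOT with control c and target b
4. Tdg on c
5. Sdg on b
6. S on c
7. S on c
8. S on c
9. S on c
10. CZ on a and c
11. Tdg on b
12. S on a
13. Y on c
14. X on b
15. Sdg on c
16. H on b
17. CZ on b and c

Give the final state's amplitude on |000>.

|000> carries amplitude 0 in the final state.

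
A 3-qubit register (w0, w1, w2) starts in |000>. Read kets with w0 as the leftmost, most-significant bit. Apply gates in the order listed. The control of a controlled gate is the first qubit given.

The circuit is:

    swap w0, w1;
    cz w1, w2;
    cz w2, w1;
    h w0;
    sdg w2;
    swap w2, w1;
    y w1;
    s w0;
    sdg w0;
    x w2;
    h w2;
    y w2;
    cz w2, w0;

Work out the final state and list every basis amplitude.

The final amplitudes are 0 on |000>, 0 on |001>, -1/2 on |010>, -1/2 on |011>, 0 on |100>, 0 on |101>, -1/2 on |110>, 1/2 on |111>.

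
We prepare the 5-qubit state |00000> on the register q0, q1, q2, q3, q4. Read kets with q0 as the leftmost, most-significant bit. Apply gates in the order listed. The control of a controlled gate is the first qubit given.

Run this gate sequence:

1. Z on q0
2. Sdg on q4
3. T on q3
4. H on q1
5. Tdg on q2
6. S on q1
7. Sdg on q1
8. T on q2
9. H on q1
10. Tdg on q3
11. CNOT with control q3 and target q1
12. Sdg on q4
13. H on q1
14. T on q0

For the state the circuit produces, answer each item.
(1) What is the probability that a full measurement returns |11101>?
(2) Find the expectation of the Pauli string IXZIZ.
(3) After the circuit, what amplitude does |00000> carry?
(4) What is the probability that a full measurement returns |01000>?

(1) A full measurement returns |11101> with probability 0. Key observation: gates 3-10 undo each other exactly, leaving only the rest of the circuit to track.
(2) The observable IXZIZ averages to 1.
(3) |00000> carries amplitude sqrt(2)/2 in the final state.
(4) The probability of measuring |01000> is 1/2.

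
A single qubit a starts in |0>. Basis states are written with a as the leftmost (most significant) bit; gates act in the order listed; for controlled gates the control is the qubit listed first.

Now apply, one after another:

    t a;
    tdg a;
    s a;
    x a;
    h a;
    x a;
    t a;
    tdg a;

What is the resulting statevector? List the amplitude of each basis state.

The resulting statevector has amplitude -sqrt(2)/2 on |0>, sqrt(2)/2 on |1>.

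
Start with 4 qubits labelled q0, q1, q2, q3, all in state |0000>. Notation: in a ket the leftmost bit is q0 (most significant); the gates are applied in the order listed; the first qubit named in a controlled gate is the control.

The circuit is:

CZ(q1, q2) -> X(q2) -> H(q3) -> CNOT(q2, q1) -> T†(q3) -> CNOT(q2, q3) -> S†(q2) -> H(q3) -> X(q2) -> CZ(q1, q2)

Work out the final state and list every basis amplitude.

The final amplitudes are -I/2 - exp(I*pi/4)/2 on |0100>, -exp(I*pi/4)/2 + I/2 on |0101>, and 0 on every other basis state.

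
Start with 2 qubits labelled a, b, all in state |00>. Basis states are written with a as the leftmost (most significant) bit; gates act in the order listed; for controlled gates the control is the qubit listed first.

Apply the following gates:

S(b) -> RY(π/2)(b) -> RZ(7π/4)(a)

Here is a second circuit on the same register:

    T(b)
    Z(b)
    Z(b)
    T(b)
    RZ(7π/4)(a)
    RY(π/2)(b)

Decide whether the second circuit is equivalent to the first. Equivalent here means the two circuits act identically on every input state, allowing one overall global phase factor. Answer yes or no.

Yes — the two circuits implement the same unitary up to a global phase.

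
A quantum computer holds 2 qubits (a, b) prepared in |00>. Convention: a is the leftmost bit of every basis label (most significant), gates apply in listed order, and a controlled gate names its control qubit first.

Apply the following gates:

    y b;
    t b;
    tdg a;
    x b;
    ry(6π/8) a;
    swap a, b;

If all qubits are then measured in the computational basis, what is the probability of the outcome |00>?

A full measurement returns |00> with probability 1/2 - sqrt(2)/4.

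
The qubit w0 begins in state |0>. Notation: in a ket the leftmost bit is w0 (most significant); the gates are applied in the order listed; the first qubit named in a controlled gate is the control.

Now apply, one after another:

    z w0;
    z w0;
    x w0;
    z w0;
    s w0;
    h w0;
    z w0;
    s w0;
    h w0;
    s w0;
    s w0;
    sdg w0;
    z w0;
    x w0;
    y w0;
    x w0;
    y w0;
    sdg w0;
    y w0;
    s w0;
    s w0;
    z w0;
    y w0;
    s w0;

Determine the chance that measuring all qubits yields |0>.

The probability of measuring |0> is 1/2. Key observation: steps 11-12 multiply out to the identity, so the circuit reduces to the remaining gates.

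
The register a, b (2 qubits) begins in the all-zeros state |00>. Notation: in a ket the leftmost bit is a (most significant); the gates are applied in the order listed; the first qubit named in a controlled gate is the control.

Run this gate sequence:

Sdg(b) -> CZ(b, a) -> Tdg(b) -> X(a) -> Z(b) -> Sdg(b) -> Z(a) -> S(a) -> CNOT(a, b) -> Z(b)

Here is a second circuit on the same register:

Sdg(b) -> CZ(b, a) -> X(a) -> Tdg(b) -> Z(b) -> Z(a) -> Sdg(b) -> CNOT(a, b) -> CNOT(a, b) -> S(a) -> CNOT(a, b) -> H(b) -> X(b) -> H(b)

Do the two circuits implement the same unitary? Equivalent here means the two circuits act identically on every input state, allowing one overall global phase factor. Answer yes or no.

Yes: on every input state the two circuits agree up to one overall phase factor.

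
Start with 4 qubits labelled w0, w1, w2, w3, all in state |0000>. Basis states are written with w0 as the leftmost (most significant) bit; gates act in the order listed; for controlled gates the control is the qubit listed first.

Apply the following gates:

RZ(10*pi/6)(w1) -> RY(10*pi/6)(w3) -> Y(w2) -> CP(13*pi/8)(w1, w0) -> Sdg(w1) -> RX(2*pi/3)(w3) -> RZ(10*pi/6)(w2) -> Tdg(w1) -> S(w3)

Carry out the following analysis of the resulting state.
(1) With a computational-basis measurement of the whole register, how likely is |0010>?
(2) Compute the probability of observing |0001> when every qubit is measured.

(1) Outcome |0010> occurs with probability 3/8.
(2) Outcome |0001> occurs with probability 0.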